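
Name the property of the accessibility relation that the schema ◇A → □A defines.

Suppose ◇A→□A is valid. Take Rxy, Rxz and set V(A)={y}. Then ◇A at x, so □A at x, so A at z, i.e. z=y.

partial functionality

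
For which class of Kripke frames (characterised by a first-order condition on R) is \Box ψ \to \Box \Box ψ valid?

This is the 4 axiom.
Its frame correspondent is transitivity — \forall x \forall y \forall z (Rxy \wedge Ryz \to Rxz).

transitivity: \forall x \forall y \forall z (Rxy \wedge Ryz \to Rxz)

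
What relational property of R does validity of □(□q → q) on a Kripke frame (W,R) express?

Suppose □(□q→q) is valid. Take Rxy and set V(q)={w : Ryw}. Then at y, □q holds; since □(□q→q) at x, □q→q at y, so q at y, i.e. Ryy.
Conversely, on a frame with shift-reflexivity the schema holds at every world under every valuation.
So the correspondent is shift-reflexivity.

shift-reflexivity: ∀x ∀y (Rxy → Ryy)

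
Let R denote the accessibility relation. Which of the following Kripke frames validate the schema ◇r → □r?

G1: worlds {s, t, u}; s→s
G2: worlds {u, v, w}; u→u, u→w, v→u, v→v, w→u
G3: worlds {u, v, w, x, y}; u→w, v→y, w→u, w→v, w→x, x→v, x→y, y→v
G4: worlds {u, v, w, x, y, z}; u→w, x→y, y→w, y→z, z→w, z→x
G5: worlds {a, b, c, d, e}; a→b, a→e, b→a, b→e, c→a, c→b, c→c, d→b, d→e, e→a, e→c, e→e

G1

Frame correspondent (Sahlqvist): ∀x ∀y ∀z (Rxy ∧ Rxz → y = z) — i.e. partial functionality.
G1: holds.
G2: fails — u sees both u and w.
G3: fails — w sees both u and v.
G4: fails — y sees both w and z.
G5: fails — a sees both b and e.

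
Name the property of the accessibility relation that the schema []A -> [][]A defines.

transitivity

Suppose □A→□□A is valid. Take Rxy, Ryz and set V(A)={w : Rxw}. Then □A at x, so □□A at x, so □A at y, so A at z, i.e. Rxz.
Conversely, on a frame with transitivity the schema holds at every world under every valuation.
So the correspondent is transitivity.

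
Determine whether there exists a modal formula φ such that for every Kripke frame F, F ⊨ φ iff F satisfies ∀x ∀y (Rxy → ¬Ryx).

No — not modally definable

If a class were modally definable it would be closed under surjective bounded morphisms (Goldblatt–Thomason).
The 3-cycle (worlds w0,w1,w2 with w0→w1→w2→w0) is asymmetric. Mapping every world to a single reflexive point • is a surjective bounded morphism, and the reflexive point is not asymmetric (R•• but asymmetry requires ¬R••).
So the class is not modally definable.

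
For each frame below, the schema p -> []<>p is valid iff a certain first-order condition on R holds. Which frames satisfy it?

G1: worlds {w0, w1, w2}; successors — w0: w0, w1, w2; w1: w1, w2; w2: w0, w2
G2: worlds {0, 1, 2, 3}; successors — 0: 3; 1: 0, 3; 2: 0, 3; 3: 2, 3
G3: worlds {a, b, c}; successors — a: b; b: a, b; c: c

The schema corresponds to symmetry: forall x forall y (Rxy -> Ryx).
G1: fails — Rw1w2 but not Rw2w1.
G2: fails — R10 but not R01.
G3: holds.

G3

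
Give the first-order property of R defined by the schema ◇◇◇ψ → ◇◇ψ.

This is a Sahlqvist (Geach-type) schema ◇^3□^0ψ → □^0◇^2ψ.
Minimal-valuation argument: fix x; take any y with xR^3y and any z with xR^0z. Set V(ψ) to the set of worlds R-reachable from y in exactly 0 steps. Then □^0ψ holds at y, so the antecedent holds at x; validity forces ◇^2ψ at z, giving a w with zR^2w and yR^0w.
First-order correspondent: ∀x ∀y (xR³y → ∃w (y = w ∧ xR²w)).

∀x ∀y (xR³y → ∃w (y = w ∧ xR²w))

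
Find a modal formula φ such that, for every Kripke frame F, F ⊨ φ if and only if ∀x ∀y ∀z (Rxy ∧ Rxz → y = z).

◇p → □p

The condition is partial functionality. The CD schema ◇p → □p defines it.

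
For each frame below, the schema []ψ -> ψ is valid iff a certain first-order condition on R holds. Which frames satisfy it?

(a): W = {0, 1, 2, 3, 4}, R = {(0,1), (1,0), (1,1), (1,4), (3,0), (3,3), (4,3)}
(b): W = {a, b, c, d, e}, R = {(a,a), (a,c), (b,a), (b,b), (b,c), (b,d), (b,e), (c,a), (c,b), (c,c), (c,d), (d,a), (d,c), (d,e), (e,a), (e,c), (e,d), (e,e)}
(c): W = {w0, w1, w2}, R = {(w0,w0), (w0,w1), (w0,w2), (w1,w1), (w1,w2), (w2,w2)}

(c)

Frame correspondent (Sahlqvist): forall x Rxx — i.e. reflexivity.
(a): fails — world 0 does not see itself.
(b): fails — world d does not see itself.
(c): holds.
Valid on: (c).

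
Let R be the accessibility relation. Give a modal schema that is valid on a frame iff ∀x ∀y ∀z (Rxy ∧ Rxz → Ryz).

A defining formula is ◇p → □◇p (the 5 axiom).
Suppose ◇p→□◇p is valid. Take Rxy, Rxz and set V(p)={y}. Then ◇p at x, so □◇p at x, so ◇p at z, so some w with Rzw has p; w=y, i.e. Rzy. By symmetry of the argument, Ryz.

◇p → □◇p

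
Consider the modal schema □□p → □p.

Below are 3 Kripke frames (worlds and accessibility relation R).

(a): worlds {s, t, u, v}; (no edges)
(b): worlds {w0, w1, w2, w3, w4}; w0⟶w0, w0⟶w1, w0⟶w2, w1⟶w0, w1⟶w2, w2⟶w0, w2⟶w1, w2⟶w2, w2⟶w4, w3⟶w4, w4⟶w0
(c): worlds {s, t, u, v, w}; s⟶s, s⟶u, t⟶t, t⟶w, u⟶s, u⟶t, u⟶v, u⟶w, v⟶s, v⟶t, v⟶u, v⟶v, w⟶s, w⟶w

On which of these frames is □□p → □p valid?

This is the axiom for density; its first-order frame correspondent is ∀x ∀y (Rxy → ∃z (Rxz ∧ Rzy)).
(a): ✓.
(b): fails — Rw3w4 but no z with Rw3z and Rzw4.
(c): ✓.
Valid on: (a), (c).

(a), (c)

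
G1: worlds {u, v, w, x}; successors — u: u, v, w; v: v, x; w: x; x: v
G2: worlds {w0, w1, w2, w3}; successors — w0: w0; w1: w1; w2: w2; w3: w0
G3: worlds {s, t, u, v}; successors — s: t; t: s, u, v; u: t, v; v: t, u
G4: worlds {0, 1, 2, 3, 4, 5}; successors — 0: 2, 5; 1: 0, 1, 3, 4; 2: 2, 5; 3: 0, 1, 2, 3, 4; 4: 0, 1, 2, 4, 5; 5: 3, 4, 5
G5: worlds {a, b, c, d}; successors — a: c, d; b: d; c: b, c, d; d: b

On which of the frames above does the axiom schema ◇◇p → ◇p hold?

G2

Frame correspondent (Sahlqvist): ∀x ∀y ∀z (Rxy ∧ Ryz → Rxz) — i.e. transitivity.
G1: fails — Ruv and Rvx but not Rux.
G2: holds.
G3: fails — Ruv and Rvu but not Ruu.
G4: fails — R34 and R45 but not R35.
G5: fails — Rdb and Rbd but not Rdd.
Valid on: G2.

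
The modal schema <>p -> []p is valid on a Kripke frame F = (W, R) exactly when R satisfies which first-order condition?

partial functionality

Suppose ◇p→□p is valid. Take Rxy, Rxz and set V(p)={y}. Then ◇p at x, so □p at x, so p at z, i.e. z=y.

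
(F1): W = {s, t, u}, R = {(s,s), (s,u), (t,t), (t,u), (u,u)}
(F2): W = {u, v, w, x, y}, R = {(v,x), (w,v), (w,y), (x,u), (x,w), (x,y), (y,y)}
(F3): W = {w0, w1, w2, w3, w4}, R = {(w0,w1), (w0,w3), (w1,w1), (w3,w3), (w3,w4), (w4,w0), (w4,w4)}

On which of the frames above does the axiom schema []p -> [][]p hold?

(F1)

Frame correspondent (Sahlqvist): forall x forall y forall z (Rxy & Ryz -> Rxz) — i.e. transitivity.
(F1): satisfies the condition.
(F2): fails — Rxw and Rwv but not Rxv.
(F3): fails — Rw4w0 and Rw0w1 but not Rw4w1.
Valid on: (F1).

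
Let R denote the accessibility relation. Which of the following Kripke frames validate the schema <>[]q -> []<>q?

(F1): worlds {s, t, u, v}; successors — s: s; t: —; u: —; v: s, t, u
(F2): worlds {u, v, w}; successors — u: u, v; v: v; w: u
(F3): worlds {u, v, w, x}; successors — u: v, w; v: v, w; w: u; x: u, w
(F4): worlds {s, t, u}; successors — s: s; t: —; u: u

This is the axiom for convergence; its first-order frame correspondent is forall x forall y forall z (Rxy & Rxz -> exists w (Ryw & Rzw)).
(F1): fails — Rvt and Rvt but t and t have no common successor.
(F2): ✓.
(F3): fails — Ruv and Ruw but v and w have no common successor.
(F4): ✓.

(F2), (F4)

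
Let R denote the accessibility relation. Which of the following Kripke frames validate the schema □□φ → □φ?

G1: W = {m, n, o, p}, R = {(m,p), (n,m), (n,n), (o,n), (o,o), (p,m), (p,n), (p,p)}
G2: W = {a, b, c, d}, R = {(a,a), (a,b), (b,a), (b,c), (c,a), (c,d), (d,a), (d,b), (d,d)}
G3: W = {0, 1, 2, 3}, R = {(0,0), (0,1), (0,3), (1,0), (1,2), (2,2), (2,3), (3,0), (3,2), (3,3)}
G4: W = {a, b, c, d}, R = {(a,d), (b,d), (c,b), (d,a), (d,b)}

G1, G3

This is the axiom for density; its first-order frame correspondent is ∀x ∀y (Rxy → ∃z (Rxz ∧ Rzy)).
G1: satisfies the condition.
G2: fails — Rbc but no z with Rbz and Rzc.
G3: satisfies the condition.
G4: fails — Rcb but no z with Rcz and Rzb.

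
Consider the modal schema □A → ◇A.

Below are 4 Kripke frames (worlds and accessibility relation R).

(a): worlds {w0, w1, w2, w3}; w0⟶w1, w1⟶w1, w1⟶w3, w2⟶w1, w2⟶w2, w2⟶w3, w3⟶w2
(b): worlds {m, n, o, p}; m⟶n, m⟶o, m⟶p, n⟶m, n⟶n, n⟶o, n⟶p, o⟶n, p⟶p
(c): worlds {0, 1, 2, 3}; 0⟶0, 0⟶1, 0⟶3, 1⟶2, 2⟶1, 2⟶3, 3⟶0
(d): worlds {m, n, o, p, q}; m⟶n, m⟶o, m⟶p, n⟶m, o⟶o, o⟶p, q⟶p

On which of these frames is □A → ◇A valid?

(a), (b), (c)

This is the axiom for seriality; its first-order frame correspondent is ∀x ∃y Rxy.
(a): satisfies the condition.
(b): satisfies the condition.
(c): satisfies the condition.
(d): fails — world p has no successor.
Valid on: (a), (b), (c).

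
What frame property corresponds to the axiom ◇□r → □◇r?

This schema is the .2 axiom.
Its frame correspondent is convergence — ∀x ∀y ∀z (Rxy ∧ Rxz → ∃w (Ryw ∧ Rzw)).

Convergence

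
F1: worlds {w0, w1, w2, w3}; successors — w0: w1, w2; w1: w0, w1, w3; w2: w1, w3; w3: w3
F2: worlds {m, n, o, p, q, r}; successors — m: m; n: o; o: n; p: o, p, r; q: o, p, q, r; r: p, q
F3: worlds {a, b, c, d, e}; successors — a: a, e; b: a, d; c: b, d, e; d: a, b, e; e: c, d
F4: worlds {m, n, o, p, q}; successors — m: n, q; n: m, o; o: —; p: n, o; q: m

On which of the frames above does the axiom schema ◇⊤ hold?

F1, F2, F3

The schema corresponds to seriality: ∀x ∃y Rxy.
F1: condition met.
F2: condition met.
F3: condition met.
F4: fails — world o has no successor.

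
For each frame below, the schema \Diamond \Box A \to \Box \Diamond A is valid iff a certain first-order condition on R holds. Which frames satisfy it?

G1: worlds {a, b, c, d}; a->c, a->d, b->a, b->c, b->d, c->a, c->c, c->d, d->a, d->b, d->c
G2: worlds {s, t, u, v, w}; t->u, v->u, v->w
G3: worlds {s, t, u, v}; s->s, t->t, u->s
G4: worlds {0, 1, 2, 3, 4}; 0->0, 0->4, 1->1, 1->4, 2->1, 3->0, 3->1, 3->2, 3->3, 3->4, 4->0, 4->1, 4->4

G1, G3

The schema corresponds to convergence: \forall x \forall y \forall z (Rxy \wedge Rxz \to \exists w (Ryw \wedge Rzw)).
G1: ✓.
G2: fails — Rtu and Rtu but u and u have no common successor.
G3: ✓.
G4: fails — R32 and R30 but 2 and 0 have no common successor.
Valid on: G1, G3.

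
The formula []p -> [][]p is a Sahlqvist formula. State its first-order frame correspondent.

transitivity: forall x forall y forall z (Rxy & Ryz -> Rxz)

This is the 4 axiom.
It corresponds to transitivity: forall x forall y forall z (Rxy & Ryz -> Rxz).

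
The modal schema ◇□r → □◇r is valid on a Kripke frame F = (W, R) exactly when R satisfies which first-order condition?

convergence: ∀x ∀y ∀z (Rxy ∧ Rxz → ∃w (Ryw ∧ Rzw))

This is the .2 axiom.
It corresponds to convergence: ∀x ∀y ∀z (Rxy ∧ Rxz → ∃w (Ryw ∧ Rzw)).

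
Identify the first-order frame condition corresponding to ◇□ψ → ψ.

Equivalently (dual form): ψ → □◇ψ.
Suppose ψ→□◇ψ is valid. Take Rxy and set V(ψ)={x}. Then ψ at x, so □◇ψ at x, so ◇ψ at y, so some z with Ryz has ψ; z=x, i.e. Ryx.
Conversely, on a frame with symmetry the schema holds at every world under every valuation.
So the correspondent is symmetry.

symmetry: ∀x ∀y (Rxy → Ryx)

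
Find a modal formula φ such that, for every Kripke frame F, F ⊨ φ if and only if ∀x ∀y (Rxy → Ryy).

□(□p → p)

A defining formula is □(□p → p) (the T□ axiom).
Suppose □(□p→p) is valid. Take Rxy and set V(p)={w : Ryw}. Then at y, □p holds; since □(□p→p) at x, □p→p at y, so p at y, i.e. Ryy.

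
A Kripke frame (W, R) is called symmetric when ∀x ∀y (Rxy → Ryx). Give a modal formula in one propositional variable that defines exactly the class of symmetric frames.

The condition is symmetry. The B schema s → □◇s defines it.
Suppose s→□◇s is valid. Take Rxy and set V(s)={x}. Then s at x, so □◇s at x, so ◇s at y, so some z with Ryz has s; z=x, i.e. Ryx.

s → □◇s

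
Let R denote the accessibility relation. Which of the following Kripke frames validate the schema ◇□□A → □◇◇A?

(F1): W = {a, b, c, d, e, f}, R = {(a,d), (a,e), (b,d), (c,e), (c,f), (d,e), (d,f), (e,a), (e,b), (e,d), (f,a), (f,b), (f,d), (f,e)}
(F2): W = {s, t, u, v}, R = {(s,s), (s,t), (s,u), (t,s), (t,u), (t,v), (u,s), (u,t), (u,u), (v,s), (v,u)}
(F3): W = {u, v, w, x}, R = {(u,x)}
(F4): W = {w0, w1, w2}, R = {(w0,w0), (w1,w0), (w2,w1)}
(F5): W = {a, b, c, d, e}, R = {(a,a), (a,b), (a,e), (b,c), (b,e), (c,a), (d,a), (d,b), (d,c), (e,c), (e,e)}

This is the axiom for a generalized confluence (Geach) condition; its first-order frame correspondent is ∀x ∀y ∀z ((xRy ∧ xRz) → ∃w (yR²w ∧ zR²w)).
(F1): condition met.
(F2): condition met.
(F3): fails — uRx, uRx but no t with xR²t and xR²t.
(F4): condition met.
(F5): condition met.

(F1), (F2), (F4), (F5)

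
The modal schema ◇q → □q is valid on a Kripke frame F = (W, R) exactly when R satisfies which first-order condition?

This is the CD axiom.
Its frame correspondent is partial functionality — ∀x ∀y ∀z (Rxy ∧ Rxz → y = z).

Partial functionality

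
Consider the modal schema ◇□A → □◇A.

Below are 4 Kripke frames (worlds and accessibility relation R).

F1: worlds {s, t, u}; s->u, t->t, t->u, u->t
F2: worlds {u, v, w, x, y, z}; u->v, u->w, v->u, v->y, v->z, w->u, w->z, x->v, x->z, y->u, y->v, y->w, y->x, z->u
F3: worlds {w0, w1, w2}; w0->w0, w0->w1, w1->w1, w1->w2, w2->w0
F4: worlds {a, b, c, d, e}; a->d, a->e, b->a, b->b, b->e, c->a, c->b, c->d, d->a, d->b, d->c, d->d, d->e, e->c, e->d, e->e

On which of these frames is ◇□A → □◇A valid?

This is the axiom for convergence; its first-order frame correspondent is ∀x ∀y ∀z (Rxy ∧ Rxz → ∃w (Ryw ∧ Rzw)).
F1: holds.
F2: fails — Rvz and Rvu but z and u have no common successor.
F3: fails — Rw1w2 and Rw1w1 but w2 and w1 have no common successor.
F4: holds.

F1, F4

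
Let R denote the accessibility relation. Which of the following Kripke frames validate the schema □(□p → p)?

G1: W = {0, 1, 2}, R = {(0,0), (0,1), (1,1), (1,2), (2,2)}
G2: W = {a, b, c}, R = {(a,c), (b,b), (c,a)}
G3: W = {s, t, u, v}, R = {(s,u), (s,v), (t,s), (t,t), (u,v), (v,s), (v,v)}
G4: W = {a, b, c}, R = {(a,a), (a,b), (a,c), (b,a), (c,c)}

G1

The schema corresponds to shift-reflexivity: ∀x ∀y (Rxy → Ryy).
G1: holds.
G2: fails — Rac but not Rcc.
G3: fails — Rts but not Rss.
G4: fails — Rab but not Rbb.
Valid on: G1.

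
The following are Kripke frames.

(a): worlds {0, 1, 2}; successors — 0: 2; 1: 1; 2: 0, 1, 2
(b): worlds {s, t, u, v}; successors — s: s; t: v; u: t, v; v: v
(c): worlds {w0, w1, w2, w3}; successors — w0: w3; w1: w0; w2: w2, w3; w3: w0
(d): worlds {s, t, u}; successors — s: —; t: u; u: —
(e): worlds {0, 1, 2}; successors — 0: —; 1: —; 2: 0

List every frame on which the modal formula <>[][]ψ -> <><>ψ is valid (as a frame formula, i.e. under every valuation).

This is the axiom for a generalized confluence (Geach) condition; its first-order frame correspondent is forall x forall y (xRy -> exists w (y R^2 w & x R^2 w)).
(a): satisfies the condition.
(b): satisfies the condition.
(c): fails — w0Rw3 but no w with w3R²w and w0R²w.
(d): fails — tRu but no w with uR²w and tR²w.
(e): fails — 2R0 but no w with 0R²w and 2R²w.

(a), (b)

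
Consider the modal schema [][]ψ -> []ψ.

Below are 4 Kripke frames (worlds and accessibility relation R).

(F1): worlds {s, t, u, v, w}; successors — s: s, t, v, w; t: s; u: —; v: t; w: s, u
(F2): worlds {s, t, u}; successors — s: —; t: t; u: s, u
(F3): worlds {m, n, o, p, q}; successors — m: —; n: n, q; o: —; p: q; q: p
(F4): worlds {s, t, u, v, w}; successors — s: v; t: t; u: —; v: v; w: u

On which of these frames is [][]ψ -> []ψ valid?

(F2)

Frame correspondent (Sahlqvist): forall x forall y (Rxy -> exists z (Rxz & Rzy)) — i.e. density.
(F1): fails — Rwu but no z with Rwz and Rzu.
(F2): satisfies the condition.
(F3): fails — Rqp but no z with Rqz and Rzp.
(F4): fails — Rwu but no z with Rwz and Rzu.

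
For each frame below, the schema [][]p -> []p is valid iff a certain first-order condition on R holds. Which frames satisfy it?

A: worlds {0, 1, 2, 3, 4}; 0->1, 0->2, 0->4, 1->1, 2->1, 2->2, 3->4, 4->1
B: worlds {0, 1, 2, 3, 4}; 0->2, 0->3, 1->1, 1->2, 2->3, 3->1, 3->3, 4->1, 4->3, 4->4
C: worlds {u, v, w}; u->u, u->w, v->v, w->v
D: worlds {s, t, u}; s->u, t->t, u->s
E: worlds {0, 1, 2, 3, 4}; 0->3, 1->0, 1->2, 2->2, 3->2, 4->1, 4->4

The schema corresponds to density: forall x forall y (Rxy -> exists z (Rxz & Rzy)).
A: fails — R34 but no z with R3z and Rz4.
B: fails — R02 but no z with R0z and Rz2.
C: condition met.
D: fails — Rsu but no z with Rsz and Rzu.
E: fails — R10 but no z with R1z and Rz0.

C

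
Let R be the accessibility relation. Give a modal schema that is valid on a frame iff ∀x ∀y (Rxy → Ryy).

□(□p → p)

A defining formula is □(□p → p) (the T□ axiom).
Suppose □(□p→p) is valid. Take Rxy and set V(p)={w : Ryw}. Then at y, □p holds; since □(□p→p) at x, □p→p at y, so p at y, i.e. Ryy.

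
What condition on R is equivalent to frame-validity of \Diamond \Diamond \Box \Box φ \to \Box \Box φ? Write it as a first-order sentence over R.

\forall x \forall y \forall z ((x R^2 y \wedge x R^2 z) \to \exists w (y R^2 w \wedge z = w))

This is a Sahlqvist (Geach-type) schema ◇^2□^2φ → □^2◇^0φ.
First-order correspondent: \forall x \forall y \forall z ((x R^2 y \wedge x R^2 z) \to \exists w (y R^2 w \wedge z = w)).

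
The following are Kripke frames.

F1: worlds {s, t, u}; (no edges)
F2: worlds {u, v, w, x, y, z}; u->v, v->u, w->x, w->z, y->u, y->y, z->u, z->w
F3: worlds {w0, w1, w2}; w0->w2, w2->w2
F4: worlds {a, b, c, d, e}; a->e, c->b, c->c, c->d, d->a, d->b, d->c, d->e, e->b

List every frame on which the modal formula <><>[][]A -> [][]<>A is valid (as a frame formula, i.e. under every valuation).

The schema corresponds to a generalized confluence (Geach) condition: forall x forall y forall z ((x R^2 y & x R^2 z) -> exists w (y R^2 w & zRw)).
F1: satisfies the condition.
F2: fails — uR²u, uR²u but no t with uR²t and uRt.
F3: satisfies the condition.
F4: fails — aR²b, aR²b but no w with bR²w and bRw.
Valid on: F1, F3.

F1, F3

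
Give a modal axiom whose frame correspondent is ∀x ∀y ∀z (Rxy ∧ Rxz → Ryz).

A defining formula is ◇p → □◇p (the 5 axiom).
Suppose ◇p→□◇p is valid. Take Rxy, Rxz and set V(p)={y}. Then ◇p at x, so □◇p at x, so ◇p at z, so some w with Rzw has p; w=y, i.e. Rzy. By symmetry of the argument, Ryz.

◇p → □◇p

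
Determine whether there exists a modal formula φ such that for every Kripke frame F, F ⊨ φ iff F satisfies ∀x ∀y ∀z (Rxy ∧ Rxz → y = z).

The condition is partial functionality. A defining modal formula is ◇p → □p.
Suppose ◇p→□p is valid. Take Rxy, Rxz and set V(p)={y}. Then ◇p at x, so □p at x, so p at z, i.e. z=y.

Yes, by ◇p → □p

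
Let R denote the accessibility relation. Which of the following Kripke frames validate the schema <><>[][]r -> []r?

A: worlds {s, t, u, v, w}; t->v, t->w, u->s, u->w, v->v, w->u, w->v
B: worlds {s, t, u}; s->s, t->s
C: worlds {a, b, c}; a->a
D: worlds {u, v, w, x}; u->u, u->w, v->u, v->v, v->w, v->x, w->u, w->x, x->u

B, C

The schema corresponds to a generalized confluence (Geach) condition: forall x forall y forall z ((x R^2 y & xRz) -> exists w (y R^2 w & z = w)).
A: fails — tR²u, tRw but no w* with uR²w* and w=w*.
B: ✓.
C: ✓.
D: fails — vR²u, vRv but no t with uR²t and v=t.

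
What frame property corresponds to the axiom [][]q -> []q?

density: forall x forall y (Rxy -> exists z (Rxz & Rzy))

Suppose □□q→□q is valid. Take Rxy and set V(q)={w : xR²w}. Then □□q at x, so □q at x, so q at y, i.e. ∃z(Rxz∧Rzy).
Conversely, on a frame with density the schema holds at every world under every valuation.
Frame condition: forall x forall y (Rxy -> exists z (Rxz & Rzy)).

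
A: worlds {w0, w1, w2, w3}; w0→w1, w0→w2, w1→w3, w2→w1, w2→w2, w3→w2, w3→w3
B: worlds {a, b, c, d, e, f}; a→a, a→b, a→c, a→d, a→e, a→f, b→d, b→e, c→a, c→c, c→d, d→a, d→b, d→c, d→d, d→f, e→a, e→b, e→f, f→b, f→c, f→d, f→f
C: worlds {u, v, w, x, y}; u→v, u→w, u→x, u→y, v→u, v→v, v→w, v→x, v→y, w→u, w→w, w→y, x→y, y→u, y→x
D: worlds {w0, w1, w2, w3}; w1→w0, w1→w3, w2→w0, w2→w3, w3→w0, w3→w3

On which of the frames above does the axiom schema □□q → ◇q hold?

Frame correspondent (Sahlqvist): ∀x ∃w (xR²w ∧ xRw) — i.e. a generalized confluence (Geach) condition.
A: holds.
B: holds.
C: fails — at x but no t with xR²t and xRt.
D: fails — at w0 but no w with w0R²w and w0Rw.

A, B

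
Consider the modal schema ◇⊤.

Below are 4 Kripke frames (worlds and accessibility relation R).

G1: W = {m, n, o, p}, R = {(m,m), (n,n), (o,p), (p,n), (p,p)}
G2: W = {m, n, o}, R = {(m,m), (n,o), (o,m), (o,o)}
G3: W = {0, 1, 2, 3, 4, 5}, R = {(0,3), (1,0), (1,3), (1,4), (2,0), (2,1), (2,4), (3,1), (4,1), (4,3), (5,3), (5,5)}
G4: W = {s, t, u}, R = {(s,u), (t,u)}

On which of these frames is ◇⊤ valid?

G1, G2, G3

The schema corresponds to seriality: ∀x ∃y Rxy.
G1: satisfies the condition.
G2: satisfies the condition.
G3: satisfies the condition.
G4: fails — world u has no successor.
Valid on: G1, G2, G3.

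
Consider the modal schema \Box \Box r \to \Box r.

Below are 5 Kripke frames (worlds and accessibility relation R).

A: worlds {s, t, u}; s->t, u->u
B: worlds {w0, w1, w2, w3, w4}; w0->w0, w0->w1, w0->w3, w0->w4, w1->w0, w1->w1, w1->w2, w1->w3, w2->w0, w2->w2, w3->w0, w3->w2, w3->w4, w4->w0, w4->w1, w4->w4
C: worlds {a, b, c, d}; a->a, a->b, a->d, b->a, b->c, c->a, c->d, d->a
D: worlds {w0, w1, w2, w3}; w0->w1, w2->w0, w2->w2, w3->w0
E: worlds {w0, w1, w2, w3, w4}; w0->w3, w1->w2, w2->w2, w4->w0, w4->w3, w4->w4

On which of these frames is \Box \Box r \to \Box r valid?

Frame correspondent (Sahlqvist): \forall x \forall y (Rxy \to \exists z (Rxz \wedge Rzy)) — i.e. density.
A: fails — Rst but no z with Rsz and Rzt.
B: ✓.
C: fails — Rbc but no z with Rbz and Rzc.
D: fails — Rw0w1 but no z with Rw0z and Rzw1.
E: fails — Rw0w3 but no z with Rw0z and Rzw3.
Valid on: B.

B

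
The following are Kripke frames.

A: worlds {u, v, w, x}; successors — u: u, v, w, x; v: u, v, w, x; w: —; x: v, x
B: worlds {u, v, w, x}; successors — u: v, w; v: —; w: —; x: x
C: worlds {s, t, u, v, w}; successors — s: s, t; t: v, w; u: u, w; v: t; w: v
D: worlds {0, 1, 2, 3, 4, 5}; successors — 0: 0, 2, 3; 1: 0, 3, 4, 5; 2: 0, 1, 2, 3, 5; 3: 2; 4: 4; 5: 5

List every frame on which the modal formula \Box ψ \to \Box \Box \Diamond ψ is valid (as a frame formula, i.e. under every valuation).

This is the axiom for a generalized confluence (Geach) condition; its first-order frame correspondent is \forall x \forall z (x R^2 z \to \exists w (xRw \wedge zRw)).
A: fails — uR²w but no t with uRt and wRt.
B: satisfies the condition.
C: fails — sR²t but no w* with sRw* and tRw*.
D: fails — 0R²5 but no w with 0Rw and 5Rw.
Valid on: B.

B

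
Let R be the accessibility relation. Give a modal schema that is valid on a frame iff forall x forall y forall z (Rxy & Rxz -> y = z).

◇p → □p

The condition is partial functionality. The CD schema ◇p → □p defines it.
Suppose ◇p→□p is valid. Take Rxy, Rxz and set V(p)={y}. Then ◇p at x, so □p at x, so p at z, i.e. z=y.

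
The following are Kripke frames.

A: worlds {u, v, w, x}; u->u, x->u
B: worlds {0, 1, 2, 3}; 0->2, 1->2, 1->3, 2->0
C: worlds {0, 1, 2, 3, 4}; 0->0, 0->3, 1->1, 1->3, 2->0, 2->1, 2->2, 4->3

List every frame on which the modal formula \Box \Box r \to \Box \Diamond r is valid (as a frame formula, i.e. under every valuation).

Frame correspondent (Sahlqvist): \forall x \forall z (xRz \to \exists w (x R^2 w \wedge zRw)) — i.e. a generalized confluence (Geach) condition.
A: holds.
B: fails — 1R3 but no w with 1R²w and 3Rw.
C: fails — 0R3 but no w with 0R²w and 3Rw.
Valid on: A.

A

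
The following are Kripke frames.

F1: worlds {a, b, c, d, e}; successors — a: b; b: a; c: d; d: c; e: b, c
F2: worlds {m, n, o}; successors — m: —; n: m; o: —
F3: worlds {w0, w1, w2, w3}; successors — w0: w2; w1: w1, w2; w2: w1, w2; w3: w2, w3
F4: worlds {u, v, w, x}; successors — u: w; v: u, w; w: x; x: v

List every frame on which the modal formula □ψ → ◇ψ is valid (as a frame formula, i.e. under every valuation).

F1, F3, F4

Frame correspondent (Sahlqvist): ∀x ∃y Rxy — i.e. seriality.
F1: holds.
F2: fails — world m has no successor.
F3: holds.
F4: holds.
Valid on: F1, F3, F4.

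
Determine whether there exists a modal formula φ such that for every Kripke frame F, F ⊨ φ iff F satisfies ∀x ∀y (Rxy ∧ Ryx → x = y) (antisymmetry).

If a class were modally definable it would be closed under surjective bounded morphisms (Goldblatt–Thomason).
The 4-cycle (worlds a,b,c,d with a→b→c→d→a) is antisymmetric. Sending even-indexed worlds to a and odd-indexed worlds to b is a surjective bounded morphism onto the two-world frame with a↔b, which is not antisymmetric.
So the class is not modally definable.

No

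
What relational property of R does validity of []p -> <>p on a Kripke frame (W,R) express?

Suppose □p→◇p is valid. At any x set V(p)=W. Then □p at x, so ◇p at x, so x has a successor.

seriality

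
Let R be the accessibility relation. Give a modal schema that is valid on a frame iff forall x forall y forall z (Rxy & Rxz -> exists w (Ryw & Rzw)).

The condition is convergence. The .2 schema ◇□q → □◇q defines it.
Suppose ◇□q→□◇q is valid. Take Rxy, Rxz and set V(q)={w : Ryw}. Then □q at y so ◇□q at x, so □◇q at x, so ◇q at z, giving w with Rzw and Ryw.

◇□q → □◇q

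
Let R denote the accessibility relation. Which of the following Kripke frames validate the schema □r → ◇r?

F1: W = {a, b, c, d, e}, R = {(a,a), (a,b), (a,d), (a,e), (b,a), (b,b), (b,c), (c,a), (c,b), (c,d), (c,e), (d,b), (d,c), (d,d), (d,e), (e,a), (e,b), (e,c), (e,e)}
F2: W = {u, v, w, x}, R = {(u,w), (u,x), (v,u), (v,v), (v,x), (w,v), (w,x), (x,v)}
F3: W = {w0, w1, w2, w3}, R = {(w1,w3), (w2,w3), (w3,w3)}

This is the axiom for seriality; its first-order frame correspondent is ∀x ∃y Rxy.
F1: ✓.
F2: ✓.
F3: fails — world w0 has no successor.

F1, F2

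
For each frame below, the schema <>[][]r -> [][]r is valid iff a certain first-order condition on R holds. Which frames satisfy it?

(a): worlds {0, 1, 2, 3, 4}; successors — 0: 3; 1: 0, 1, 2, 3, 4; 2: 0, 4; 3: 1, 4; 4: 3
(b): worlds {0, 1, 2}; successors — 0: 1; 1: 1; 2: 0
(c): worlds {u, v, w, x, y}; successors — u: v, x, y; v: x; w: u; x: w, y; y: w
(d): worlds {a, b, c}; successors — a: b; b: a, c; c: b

This is the axiom for a generalized confluence (Geach) condition; its first-order frame correspondent is forall x forall y forall z ((xRy & x R^2 z) -> exists w (y R^2 w & z = w)).
(a): fails — 1R0, 1R²0 but no w with 0R²w and 0=w.
(b): holds.
(c): fails — uRv, uR²x but no t with vR²t and x=t.
(d): fails — aRb, aR²a but no w with bR²w and a=w.
Valid on: (b).

(b)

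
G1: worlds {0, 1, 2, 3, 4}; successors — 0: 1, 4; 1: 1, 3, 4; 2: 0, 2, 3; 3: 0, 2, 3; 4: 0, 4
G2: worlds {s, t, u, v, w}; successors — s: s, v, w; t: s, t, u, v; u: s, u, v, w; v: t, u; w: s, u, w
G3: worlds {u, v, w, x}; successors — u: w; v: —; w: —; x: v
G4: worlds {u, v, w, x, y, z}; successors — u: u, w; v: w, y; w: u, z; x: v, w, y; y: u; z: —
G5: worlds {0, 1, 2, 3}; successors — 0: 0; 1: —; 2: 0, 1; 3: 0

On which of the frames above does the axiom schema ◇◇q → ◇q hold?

This is the axiom for transitivity; its first-order frame correspondent is ∀x ∀y ∀z (Rxy ∧ Ryz → Rxz).
G1: fails — R01 and R13 but not R03.
G2: fails — Ruv and Rvt but not Rut.
G3: satisfies the condition.
G4: fails — Rxw and Rwu but not Rxu.
G5: satisfies the condition.
Valid on: G3, G5.

G3, G5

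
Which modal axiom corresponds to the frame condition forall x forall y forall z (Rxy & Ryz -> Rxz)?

A defining formula is □p → □□p (the 4 axiom).
Suppose □p→□□p is valid. Take Rxy, Ryz and set V(p)={w : Rxw}. Then □p at x, so □□p at x, so □p at y, so p at z, i.e. Rxz.

□p → □□p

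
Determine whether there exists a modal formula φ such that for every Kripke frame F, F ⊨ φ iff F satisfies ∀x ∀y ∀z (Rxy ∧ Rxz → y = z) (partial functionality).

This is a Sahlqvist condition; the CD axiom ◇r → □r defines it.

Yes, by ◇r → □r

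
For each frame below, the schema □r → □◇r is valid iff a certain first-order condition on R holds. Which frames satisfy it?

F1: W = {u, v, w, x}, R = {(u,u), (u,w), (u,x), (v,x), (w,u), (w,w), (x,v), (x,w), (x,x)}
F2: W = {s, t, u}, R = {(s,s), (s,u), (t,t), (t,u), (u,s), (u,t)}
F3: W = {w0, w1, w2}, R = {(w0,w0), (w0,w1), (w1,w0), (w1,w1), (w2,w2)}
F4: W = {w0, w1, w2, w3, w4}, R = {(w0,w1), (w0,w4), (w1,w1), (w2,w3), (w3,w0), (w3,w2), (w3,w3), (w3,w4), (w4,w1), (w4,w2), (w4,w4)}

F1, F2, F3

The schema corresponds to a generalized confluence (Geach) condition: ∀x ∀z (xRz → ∃w (xRw ∧ zRw)).
F1: ✓.
F2: ✓.
F3: ✓.
F4: fails — w4Rw2 but no w with w4Rw and w2Rw.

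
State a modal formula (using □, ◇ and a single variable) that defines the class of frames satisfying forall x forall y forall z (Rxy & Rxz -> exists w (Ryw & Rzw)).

A defining formula is ◇□r → □◇r (the .2 axiom).
Suppose ◇□r→□◇r is valid. Take Rxy, Rxz and set V(r)={w : Ryw}. Then □r at y so ◇□r at x, so □◇r at x, so ◇r at z, giving w with Rzw and Ryw.

◇□r → □◇r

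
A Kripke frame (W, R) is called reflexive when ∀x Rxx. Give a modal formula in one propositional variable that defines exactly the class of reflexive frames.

□p → p

A defining formula is □p → p (the T axiom).
Suppose □p→p is valid. At any x set V(p)={w : Rxw}. Then □p holds at x, so p holds at x, i.e. Rxx.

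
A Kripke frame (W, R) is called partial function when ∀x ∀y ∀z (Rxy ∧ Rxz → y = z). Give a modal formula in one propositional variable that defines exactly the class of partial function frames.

◇r → □r

The condition is partial functionality. The CD schema ◇r → □r defines it.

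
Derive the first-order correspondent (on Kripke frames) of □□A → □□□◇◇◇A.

∀x ∀z (xR³z → ∃w (xR²w ∧ zR³w))

This is a Sahlqvist (Geach-type) schema ◇^0□^2A → □^3◇^3A.
First-order correspondent: ∀x ∀z (xR³z → ∃w (xR²w ∧ zR³w)).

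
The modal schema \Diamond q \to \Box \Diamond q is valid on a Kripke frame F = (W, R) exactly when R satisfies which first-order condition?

the Euclidean property

Suppose ◇q→□◇q is valid. Take Rxy, Rxz and set V(q)={y}. Then ◇q at x, so □◇q at x, so ◇q at z, so some w with Rzw has q; w=y, i.e. Rzy. By symmetry of the argument, Ryz.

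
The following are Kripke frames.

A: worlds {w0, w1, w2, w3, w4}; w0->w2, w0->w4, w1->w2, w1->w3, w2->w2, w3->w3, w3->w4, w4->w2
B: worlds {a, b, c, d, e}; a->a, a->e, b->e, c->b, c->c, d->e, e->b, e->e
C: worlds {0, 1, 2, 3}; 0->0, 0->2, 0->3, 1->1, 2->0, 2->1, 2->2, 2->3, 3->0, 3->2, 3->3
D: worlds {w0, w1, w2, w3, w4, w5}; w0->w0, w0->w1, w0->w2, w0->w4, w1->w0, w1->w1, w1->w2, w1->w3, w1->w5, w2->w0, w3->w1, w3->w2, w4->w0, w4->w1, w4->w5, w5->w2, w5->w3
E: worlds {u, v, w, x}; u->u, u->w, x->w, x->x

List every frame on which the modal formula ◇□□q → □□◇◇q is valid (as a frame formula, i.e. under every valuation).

A, B, C, D

This is the axiom for a generalized confluence (Geach) condition; its first-order frame correspondent is ∀x ∀y ∀z ((xRy ∧ xR²z) → ∃w (yR²w ∧ zR²w)).
A: condition met.
B: condition met.
C: condition met.
D: condition met.
E: fails — uRu, uR²w but no t with uR²t and wR²t.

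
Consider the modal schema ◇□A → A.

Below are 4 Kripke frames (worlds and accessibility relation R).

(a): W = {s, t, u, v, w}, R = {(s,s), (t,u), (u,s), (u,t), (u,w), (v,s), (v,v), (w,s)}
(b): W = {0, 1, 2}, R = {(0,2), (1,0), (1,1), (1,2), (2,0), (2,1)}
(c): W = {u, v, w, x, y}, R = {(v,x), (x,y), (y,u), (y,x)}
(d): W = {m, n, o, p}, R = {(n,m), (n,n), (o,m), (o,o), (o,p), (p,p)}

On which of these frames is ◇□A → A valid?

Frame correspondent (Sahlqvist): ∀x ∀y (Rxy → Ryx) — i.e. symmetry.
(a): fails — Ruw but not Rwu.
(b): fails — R10 but not R01.
(c): fails — Ryu but not Ruy.
(d): fails — Rom but not Rmo.
Valid on no frame.

none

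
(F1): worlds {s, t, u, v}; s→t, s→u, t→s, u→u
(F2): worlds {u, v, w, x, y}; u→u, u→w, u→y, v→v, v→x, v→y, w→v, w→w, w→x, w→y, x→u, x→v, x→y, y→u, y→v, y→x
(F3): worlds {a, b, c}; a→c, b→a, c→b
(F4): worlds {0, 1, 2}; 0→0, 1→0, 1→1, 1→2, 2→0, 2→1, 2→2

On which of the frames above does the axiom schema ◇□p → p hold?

The schema corresponds to symmetry: ∀x ∀y (Rxy → Ryx).
(F1): fails — Rsu but not Rus.
(F2): fails — Ruw but not Rwu.
(F3): fails — Rac but not Rca.
(F4): fails — R10 but not R01.
Valid on no frame.

none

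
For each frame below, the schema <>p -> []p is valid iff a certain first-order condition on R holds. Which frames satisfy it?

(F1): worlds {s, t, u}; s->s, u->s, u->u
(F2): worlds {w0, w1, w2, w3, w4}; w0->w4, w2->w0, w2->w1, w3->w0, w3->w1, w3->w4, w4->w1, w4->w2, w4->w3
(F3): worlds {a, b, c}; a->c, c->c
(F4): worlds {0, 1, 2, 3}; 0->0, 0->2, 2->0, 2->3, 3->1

(F3)

Frame correspondent (Sahlqvist): forall x forall y forall z (Rxy & Rxz -> y = z) — i.e. partial functionality.
(F1): fails — u sees both s and u.
(F2): fails — w2 sees both w0 and w1.
(F3): condition met.
(F4): fails — 0 sees both 0 and 2.
Valid on: (F3).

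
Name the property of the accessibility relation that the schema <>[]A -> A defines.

This is frame-equivalent to A → □◇A (substitute ¬A for A and contrapose).
Suppose A→□◇A is valid. Take Rxy and set V(A)={x}. Then A at x, so □◇A at x, so ◇A at y, so some z with Ryz has A; z=x, i.e. Ryx.
Conversely, on a frame with symmetry the schema holds at every world under every valuation.
So the correspondent is symmetry.

symmetry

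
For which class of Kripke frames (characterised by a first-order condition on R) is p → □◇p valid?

Suppose p→□◇p is valid. Take Rxy and set V(p)={x}. Then p at x, so □◇p at x, so ◇p at y, so some z with Ryz has p; z=x, i.e. Ryx.

symmetry: ∀x ∀y (Rxy → Ryx)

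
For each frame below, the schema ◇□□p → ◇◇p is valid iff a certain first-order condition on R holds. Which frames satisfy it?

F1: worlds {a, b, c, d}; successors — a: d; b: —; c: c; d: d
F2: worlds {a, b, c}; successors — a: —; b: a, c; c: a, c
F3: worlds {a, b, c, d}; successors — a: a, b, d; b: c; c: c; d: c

The schema corresponds to a generalized confluence (Geach) condition: ∀x ∀y (xRy → ∃w (yR²w ∧ xR²w)).
F1: condition met.
F2: fails — bRa but no w with aR²w and bR²w.
F3: condition met.

F1, F3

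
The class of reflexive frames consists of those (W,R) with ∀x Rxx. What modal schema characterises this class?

A defining formula is □p → p (the T axiom).
Suppose □p→p is valid. At any x set V(p)={w : Rxw}. Then □p holds at x, so p holds at x, i.e. Rxx.

□p → p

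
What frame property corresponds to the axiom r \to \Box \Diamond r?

Suppose r→□◇r is valid. Take Rxy and set V(r)={x}. Then r at x, so □◇r at x, so ◇r at y, so some z with Ryz has r; z=x, i.e. Ryx.

Symmetry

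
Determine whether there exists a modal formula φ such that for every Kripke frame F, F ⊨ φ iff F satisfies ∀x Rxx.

Definable; □p → p defines it

Yes: it is reflexivity, defined by the T schema □p → p.
Suppose □p→p is valid. At any x set V(p)={w : Rxw}. Then □p holds at x, so p holds at x, i.e. Rxx.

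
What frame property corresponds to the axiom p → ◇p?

Reflexivity

Replacing p by ¬p and contraposing gives the equivalent schema □p → p.
Suppose □p→p is valid. At any x set V(p)={w : Rxw}. Then □p holds at x, so p holds at x, i.e. Rxx.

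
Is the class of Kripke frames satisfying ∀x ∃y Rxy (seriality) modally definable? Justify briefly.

The condition is seriality. A defining modal formula is □r → ◇r.
Suppose □r→◇r is valid. At any x set V(r)=W. Then □r at x, so ◇r at x, so x has a successor.

Definable; □r → ◇r defines it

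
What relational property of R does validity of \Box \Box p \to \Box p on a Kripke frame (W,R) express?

density

Suppose □□p→□p is valid. Take Rxy and set V(p)={w : xR²w}. Then □□p at x, so □p at x, so p at y, i.e. ∃z(Rxz∧Rzy).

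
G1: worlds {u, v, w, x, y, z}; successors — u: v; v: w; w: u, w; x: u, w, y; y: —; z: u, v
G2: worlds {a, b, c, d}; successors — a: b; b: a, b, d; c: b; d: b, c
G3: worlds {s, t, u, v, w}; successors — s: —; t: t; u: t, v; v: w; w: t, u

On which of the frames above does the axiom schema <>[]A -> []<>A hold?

The schema corresponds to convergence: forall x forall y forall z (Rxy & Rxz -> exists w (Ryw & Rzw)).
G1: fails — Rww and Rwu but w and u have no common successor.
G2: condition met.
G3: fails — Ruv and Rut but v and t have no common successor.
Valid on: G2.

G2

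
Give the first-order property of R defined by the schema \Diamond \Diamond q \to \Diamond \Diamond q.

\forall x \forall y (x R^2 y \to \exists w (y = w \wedge x R^2 w))

This is a Sahlqvist (Geach-type) schema ◇^2□^0q → □^0◇^2q.
First-order correspondent: \forall x \forall y (x R^2 y \to \exists w (y = w \wedge x R^2 w)).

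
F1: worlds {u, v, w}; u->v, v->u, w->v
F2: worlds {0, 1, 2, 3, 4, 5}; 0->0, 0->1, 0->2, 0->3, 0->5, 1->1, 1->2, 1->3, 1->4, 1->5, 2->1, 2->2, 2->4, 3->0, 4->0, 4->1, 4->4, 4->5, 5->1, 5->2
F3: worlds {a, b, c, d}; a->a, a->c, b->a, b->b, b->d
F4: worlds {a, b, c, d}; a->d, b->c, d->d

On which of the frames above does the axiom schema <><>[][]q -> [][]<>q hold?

Frame correspondent (Sahlqvist): forall x forall y forall z ((x R^2 y & x R^2 z) -> exists w (y R^2 w & zRw)) — i.e. a generalized confluence (Geach) condition.
F1: fails — uR²u, uR²u but no t with uR²t and uRt.
F2: fails — 0R²5, 0R²3 but no w with 5R²w and 3Rw.
F3: fails — aR²a, aR²c but no w with aR²w and cRw.
F4: holds.

F4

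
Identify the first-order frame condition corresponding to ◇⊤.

◇⊤ holds at w iff w has a successor, so frame-validity of ◇⊤ is exactly seriality. Equivalently via □p → ◇p:
Suppose □p→◇p is valid. At any x set V(p)=W. Then □p at x, so ◇p at x, so x has a successor.
Conversely, on a frame with seriality the schema holds at every world under every valuation.
So the correspondent is seriality.

seriality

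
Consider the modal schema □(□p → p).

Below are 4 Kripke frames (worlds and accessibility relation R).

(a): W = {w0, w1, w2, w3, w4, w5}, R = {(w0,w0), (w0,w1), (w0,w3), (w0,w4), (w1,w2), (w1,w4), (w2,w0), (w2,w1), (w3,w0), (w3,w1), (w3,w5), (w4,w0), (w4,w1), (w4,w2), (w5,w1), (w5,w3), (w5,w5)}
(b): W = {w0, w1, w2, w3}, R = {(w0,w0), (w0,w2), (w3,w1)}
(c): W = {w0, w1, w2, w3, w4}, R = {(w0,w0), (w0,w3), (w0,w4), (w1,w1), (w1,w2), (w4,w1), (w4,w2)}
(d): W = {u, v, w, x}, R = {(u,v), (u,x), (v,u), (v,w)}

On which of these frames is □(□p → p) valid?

none

Frame correspondent (Sahlqvist): ∀x ∀y (Rxy → Ryy) — i.e. shift-reflexivity.
(a): fails — Rw1w2 but not Rw2w2.
(b): fails — Rw0w2 but not Rw2w2.
(c): fails — Rw1w2 but not Rw2w2.
(d): fails — Ruv but not Rvv.
Valid on no frame.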